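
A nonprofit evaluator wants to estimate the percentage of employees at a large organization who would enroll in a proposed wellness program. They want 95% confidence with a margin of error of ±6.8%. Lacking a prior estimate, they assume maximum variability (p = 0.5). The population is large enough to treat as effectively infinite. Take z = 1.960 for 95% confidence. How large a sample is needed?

With p = 0.5, p(1−p) = 0.25.
n = z²·p(1−p)/E² = 1.960² × 0.2500 / 0.068² = 3.8416 × 0.2500 / 0.004624 ≈ 207.70.
Rounding up gives n = 208.

208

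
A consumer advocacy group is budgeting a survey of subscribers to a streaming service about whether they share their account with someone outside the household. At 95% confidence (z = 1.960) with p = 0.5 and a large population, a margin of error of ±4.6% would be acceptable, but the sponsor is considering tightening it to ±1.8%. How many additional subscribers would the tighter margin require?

At ±4.6%: n = 1.960² × 0.2500 / 0.046² ≈ 453.88 → 454.
At ±1.8%: n = 1.960² × 0.2500 / 0.018² ≈ 2964.20 → 2965.
Additional respondents: 2965 − 454 = 2511.

2511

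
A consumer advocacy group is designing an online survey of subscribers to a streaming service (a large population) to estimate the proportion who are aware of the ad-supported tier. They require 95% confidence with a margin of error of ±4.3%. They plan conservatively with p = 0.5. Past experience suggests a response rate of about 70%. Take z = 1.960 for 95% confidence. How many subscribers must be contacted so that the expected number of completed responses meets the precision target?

743

Completed interviews needed: n₀ = 1.960² × 0.2500 / 0.043² ≈ 519.42 → 520.
At a 70% response rate, contacts needed = 520 / 0.70 ≈ 742.86 → 743.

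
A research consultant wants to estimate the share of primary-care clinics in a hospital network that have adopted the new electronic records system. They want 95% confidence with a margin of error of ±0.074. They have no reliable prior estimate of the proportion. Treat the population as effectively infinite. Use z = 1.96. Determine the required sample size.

176

With no prior estimate, use p = 0.5, giving p(1−p) = 0.25.
n = z²·p(1−p)/E² = 1.96² × 0.2500 / 0.074² = 3.8416 × 0.2500 / 0.005476 ≈ 175.38.
Rounding up gives n = 176.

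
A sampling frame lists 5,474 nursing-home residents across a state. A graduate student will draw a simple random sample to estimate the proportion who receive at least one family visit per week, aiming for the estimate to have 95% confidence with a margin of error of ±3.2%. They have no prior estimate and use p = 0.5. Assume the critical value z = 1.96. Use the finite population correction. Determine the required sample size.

Unadjusted: n₀ = 1.96² × 0.50 × 0.50 / 0.032² ≈ 937.89, so n₀ = 938.
Finite population correction with N = 5,474: n = n₀ / (1 + (n₀−1)/N) = 938 / (1 + 937/5474) = 938 / 1.1712 ≈ 800.91.
Rounding up, n = 801.

801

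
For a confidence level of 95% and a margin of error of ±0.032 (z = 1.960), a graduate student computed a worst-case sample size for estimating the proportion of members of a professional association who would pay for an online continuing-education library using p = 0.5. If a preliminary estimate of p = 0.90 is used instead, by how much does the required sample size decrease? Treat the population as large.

600

Conservative (p = 0.5): n = 1.960² × 0.25 / 0.032² ≈ 937.89 → 938.
Using p = 0.90: p(1−p) = 0.0900, so n = 1.960² × 0.0900 / 0.032² ≈ 337.64 → 338.
Reduction: 938 − 338 = 600.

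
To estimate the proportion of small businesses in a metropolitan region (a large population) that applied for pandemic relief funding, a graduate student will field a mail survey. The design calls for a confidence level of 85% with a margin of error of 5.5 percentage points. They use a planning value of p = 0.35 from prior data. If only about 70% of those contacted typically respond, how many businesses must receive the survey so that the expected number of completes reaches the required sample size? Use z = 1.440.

223

Completed interviews needed: n₀ = 1.440² × 0.2275 / 0.055² ≈ 155.95 → 156.
At a 70% response rate, contacts needed = 156 / 0.70 ≈ 222.86 → 223.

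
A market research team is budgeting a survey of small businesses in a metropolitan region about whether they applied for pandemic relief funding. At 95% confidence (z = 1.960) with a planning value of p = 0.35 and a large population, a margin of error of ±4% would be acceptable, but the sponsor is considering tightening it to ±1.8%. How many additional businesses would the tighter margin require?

At ±4%: n = 1.960² × 0.2275 / 0.040² ≈ 546.23 → 547.
At ±1.8%: n = 1.960² × 0.2275 / 0.018² ≈ 2697.42 → 2698.
Additional respondents: 2698 − 547 = 2151.

2151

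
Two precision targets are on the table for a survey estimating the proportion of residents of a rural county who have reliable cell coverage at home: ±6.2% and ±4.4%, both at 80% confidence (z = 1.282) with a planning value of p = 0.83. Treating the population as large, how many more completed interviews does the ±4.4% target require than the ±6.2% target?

59

At ±6.2%: n = 1.282² × 0.1411 / 0.062² ≈ 60.33 → 61.
At ±4.4%: n = 1.282² × 0.1411 / 0.044² ≈ 119.78 → 120.
Additional respondents: 120 − 61 = 59.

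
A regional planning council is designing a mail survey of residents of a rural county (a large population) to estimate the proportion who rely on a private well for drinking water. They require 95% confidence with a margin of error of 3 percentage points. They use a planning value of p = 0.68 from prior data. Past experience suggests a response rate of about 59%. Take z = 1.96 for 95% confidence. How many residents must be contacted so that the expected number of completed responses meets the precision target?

1575

Completed interviews needed: n₀ = 1.96² × 0.2176 / 0.030² ≈ 928.81 → 929.
At a 59% response rate, contacts needed = 929 / 0.59 ≈ 1574.58 → 1575.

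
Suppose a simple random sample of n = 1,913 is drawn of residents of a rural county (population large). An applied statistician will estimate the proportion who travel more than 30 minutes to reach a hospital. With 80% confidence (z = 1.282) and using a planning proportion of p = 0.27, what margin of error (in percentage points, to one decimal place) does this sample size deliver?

1.3

SE(p̂) = √[p(1−p)/n] = √[0.1971/1913] = 0.01015.
E = z × SE = 1.282 × 0.01015 = 0.01301, or 1.3 percentage points.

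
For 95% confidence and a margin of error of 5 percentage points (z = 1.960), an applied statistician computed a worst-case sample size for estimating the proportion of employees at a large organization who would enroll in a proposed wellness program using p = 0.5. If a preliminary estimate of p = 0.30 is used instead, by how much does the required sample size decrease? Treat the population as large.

Conservative (p = 0.5): n = 1.960² × 0.25 / 0.050² ≈ 384.16 → 385.
Using p = 0.30: p(1−p) = 0.2100, so n = 1.960² × 0.2100 / 0.050² ≈ 322.69 → 323.
Reduction: 385 − 323 = 62.

62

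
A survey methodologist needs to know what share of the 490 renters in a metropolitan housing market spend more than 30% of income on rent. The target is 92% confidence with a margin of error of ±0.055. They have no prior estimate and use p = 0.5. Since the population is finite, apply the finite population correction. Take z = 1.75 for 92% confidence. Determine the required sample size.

Unadjusted: n₀ = 1.75² × 0.50 × 0.50 / 0.055² ≈ 253.10, so n₀ = 254.
Finite population correction with N = 490: n = n₀ / (1 + (n₀−1)/N) = 254 / (1 + 253/490) = 254 / 1.5163 ≈ 167.51.
Rounding up, n = 168.

168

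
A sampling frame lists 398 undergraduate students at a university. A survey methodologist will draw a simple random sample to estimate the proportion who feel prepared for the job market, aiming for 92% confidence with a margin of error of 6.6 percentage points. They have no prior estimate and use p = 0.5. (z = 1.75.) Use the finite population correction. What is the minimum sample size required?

Unadjusted: n₀ = 1.75² × 0.50 × 0.50 / 0.066² ≈ 175.76, so n₀ = 176.
Finite population correction with N = 398: n = n₀ / (1 + (n₀−1)/N) = 176 / (1 + 175/398) = 176 / 1.4397 ≈ 122.25.
Rounding up, n = 123.

123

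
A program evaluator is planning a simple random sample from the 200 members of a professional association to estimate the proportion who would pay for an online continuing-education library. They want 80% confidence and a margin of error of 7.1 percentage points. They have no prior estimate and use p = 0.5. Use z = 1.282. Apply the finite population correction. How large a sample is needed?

Unadjusted: n₀ = 1.282² × 0.50 × 0.50 / 0.071² ≈ 81.51, so n₀ = 82.
Finite population correction with N = 200: n = n₀ / (1 + (n₀−1)/N) = 82 / (1 + 81/200) = 82 / 1.4050 ≈ 58.36.
Rounding up, n = 59.

59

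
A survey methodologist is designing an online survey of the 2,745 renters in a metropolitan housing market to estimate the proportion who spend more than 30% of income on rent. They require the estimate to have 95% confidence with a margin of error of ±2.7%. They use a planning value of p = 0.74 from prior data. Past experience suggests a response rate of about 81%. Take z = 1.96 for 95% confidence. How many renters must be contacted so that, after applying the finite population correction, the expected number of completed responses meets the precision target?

915

Completed interviews needed (unadjusted): n₀ = 1.96² × 0.1924 / 0.027² ≈ 1013.89 → 1014.
FPC for N = 2,745: n = 1014 / (1 + 1013/2745) = 1014 / 1.3690 ≈ 740.67 → 741.
At an 81% response rate, contacts needed = 741 / 0.81 ≈ 914.81 → 915.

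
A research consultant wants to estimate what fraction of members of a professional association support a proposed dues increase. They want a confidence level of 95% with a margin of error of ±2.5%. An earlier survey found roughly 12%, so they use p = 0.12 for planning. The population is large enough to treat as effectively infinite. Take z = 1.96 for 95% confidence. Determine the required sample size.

650

With p = 0.12, p(1−p) = 0.1056.
n = z²·p(1−p)/E² = 1.96² × 0.1056 / 0.025² = 3.8416 × 0.1056 / 0.000625 ≈ 649.08.
Rounding up gives n = 650.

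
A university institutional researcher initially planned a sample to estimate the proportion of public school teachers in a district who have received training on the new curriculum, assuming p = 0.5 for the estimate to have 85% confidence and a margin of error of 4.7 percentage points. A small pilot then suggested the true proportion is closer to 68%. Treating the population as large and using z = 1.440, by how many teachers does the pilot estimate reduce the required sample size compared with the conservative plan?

30

Conservative (p = 0.5): n = 1.440² × 0.25 / 0.047² ≈ 234.68 → 235.
Using p = 0.68: p(1−p) = 0.2176, so n = 1.440² × 0.2176 / 0.047² ≈ 204.26 → 205.
Reduction: 235 − 205 = 30.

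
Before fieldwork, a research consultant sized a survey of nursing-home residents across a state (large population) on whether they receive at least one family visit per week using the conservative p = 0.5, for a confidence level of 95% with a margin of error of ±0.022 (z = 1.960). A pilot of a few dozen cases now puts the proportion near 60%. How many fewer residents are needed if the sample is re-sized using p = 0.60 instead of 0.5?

Conservative (p = 0.5): n = 1.960² × 0.25 / 0.022² ≈ 1984.30 → 1985.
Using p = 0.60: p(1−p) = 0.2400, so n = 1.960² × 0.2400 / 0.022² ≈ 1904.93 → 1905.
Reduction: 1985 − 1905 = 80.

80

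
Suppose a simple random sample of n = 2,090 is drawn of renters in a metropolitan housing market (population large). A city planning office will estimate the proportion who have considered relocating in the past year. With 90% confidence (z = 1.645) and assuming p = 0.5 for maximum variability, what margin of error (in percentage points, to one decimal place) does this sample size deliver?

1.8

SE(p̂) = √[p(1−p)/n] = √[0.2500/2090] = 0.01094.
E = z × SE = 1.645 × 0.01094 = 0.01799, or 1.8 percentage points.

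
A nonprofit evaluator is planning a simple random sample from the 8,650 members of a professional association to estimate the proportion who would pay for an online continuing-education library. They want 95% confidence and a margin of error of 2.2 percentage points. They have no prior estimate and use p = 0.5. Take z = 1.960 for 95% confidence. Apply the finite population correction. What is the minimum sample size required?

1615

Unadjusted: n₀ = 1.960² × 0.50 × 0.50 / 0.022² ≈ 1984.30, so n₀ = 1985.
Finite population correction with N = 8,650: n = n₀ / (1 + (n₀−1)/N) = 1985 / (1 + 1984/8650) = 1985 / 1.2294 ≈ 1614.66.
Rounding up, n = 1615.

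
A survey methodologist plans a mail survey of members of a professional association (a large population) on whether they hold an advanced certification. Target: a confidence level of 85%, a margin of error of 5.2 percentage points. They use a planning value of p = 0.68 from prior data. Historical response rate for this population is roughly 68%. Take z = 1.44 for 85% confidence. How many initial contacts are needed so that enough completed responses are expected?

Completed interviews needed: n₀ = 1.44² × 0.2176 / 0.052² ≈ 166.87 → 167.
At a 68% response rate, contacts needed = 167 / 0.68 ≈ 245.59 → 246.

246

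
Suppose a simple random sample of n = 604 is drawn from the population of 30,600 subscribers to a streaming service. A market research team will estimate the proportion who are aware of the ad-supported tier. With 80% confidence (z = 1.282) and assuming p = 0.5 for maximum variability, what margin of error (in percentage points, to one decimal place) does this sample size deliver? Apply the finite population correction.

Finite-population factor: (N−n)/(N−1) = (30600−604)/(30600−1) = 0.9803.
SE(p̂) = √[p(1−p)/n · (N−n)/(N−1)] = √[0.2500/604 × 0.9803] = 0.02014.
E = z × SE = 1.282 × 0.02014 = 0.02582 ≈ 2.6 percentage points.

2.6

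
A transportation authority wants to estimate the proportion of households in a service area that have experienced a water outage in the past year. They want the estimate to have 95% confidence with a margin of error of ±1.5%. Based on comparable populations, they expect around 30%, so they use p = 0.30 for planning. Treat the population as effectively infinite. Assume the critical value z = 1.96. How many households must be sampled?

With p = 0.30, p(1−p) = 0.2100.
n = z²·p(1−p)/E² = 1.96² × 0.2100 / 0.015² = 3.8416 × 0.2100 / 0.000225 ≈ 3585.49.
Rounding up gives n = 3586.

3586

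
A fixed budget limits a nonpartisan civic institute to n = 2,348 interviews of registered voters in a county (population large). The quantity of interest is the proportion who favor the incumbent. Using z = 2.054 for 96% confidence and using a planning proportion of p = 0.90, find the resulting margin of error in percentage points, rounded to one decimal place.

SE(p̂) = √[p(1−p)/n] = √[0.0900/2348] = 0.00619.
E = z × SE = 2.054 × 0.00619 = 0.01272, or 1.3 percentage points.

1.3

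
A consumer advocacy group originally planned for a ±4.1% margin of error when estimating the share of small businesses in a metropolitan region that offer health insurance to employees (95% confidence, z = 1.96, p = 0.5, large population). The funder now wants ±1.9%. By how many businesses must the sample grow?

At ±4.1%: n = 1.96² × 0.2500 / 0.041² ≈ 571.33 → 572.
At ±1.9%: n = 1.96² × 0.2500 / 0.019² ≈ 2660.39 → 2661.
Additional respondents: 2661 − 572 = 2089.

2089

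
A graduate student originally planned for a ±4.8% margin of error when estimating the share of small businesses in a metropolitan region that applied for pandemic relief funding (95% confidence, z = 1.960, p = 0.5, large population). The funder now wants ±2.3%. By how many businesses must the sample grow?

1399

At ±4.8%: n = 1.960² × 0.2500 / 0.048² ≈ 416.84 → 417.
At ±2.3%: n = 1.960² × 0.2500 / 0.023² ≈ 1815.50 → 1816.
Additional respondents: 1816 − 417 = 1399.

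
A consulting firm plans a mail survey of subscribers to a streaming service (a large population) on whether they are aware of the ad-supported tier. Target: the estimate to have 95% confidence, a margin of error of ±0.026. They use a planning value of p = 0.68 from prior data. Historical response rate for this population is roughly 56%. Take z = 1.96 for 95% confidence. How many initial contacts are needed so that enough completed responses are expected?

2209

Completed interviews needed: n₀ = 1.96² × 0.2176 / 0.026² ≈ 1236.59 → 1237.
At a 56% response rate, contacts needed = 1237 / 0.56 ≈ 2208.93 → 2209.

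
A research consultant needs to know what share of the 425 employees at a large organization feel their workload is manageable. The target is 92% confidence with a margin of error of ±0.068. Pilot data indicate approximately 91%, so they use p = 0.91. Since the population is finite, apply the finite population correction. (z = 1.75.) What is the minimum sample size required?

49

Unadjusted: n₀ = 1.75² × 0.91 × 0.09 / 0.068² ≈ 54.24, so n₀ = 55.
Finite population correction with N = 425: n = n₀ / (1 + (n₀−1)/N) = 55 / (1 + 54/425) = 55 / 1.1271 ≈ 48.80.
Rounding up, n = 49.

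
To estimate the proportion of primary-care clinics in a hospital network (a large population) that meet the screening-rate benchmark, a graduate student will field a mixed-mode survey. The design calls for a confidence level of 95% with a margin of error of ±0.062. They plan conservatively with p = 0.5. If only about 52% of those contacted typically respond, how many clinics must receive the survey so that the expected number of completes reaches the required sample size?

For 95% confidence, z = 1.960.
Completed interviews needed: n₀ = 1.960² × 0.2500 / 0.062² ≈ 249.84 → 250.
At a 52% response rate, contacts needed = 250 / 0.52 ≈ 480.77 → 481.

481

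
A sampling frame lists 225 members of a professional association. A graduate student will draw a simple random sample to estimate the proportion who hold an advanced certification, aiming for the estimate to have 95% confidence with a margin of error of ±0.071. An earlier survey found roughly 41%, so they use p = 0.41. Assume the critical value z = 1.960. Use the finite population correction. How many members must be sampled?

Unadjusted: n₀ = 1.960² × 0.41 × 0.59 / 0.071² ≈ 184.34, so n₀ = 185.
Finite population correction with N = 225: n = n₀ / (1 + (n₀−1)/N) = 185 / (1 + 184/225) = 185 / 1.8178 ≈ 101.77.
Rounding up, n = 102.

102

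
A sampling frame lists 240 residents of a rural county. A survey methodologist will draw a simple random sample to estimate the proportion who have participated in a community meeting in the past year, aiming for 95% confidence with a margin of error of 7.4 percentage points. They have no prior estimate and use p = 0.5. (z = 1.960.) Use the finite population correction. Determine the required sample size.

Unadjusted: n₀ = 1.960² × 0.50 × 0.50 / 0.074² ≈ 175.38, so n₀ = 176.
Finite population correction with N = 240: n = n₀ / (1 + (n₀−1)/N) = 176 / (1 + 175/240) = 176 / 1.7292 ≈ 101.78.
Rounding up, n = 102.

102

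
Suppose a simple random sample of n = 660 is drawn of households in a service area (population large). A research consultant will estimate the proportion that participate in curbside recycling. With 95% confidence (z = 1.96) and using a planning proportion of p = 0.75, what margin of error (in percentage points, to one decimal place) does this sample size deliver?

SE(p̂) = √[p(1−p)/n] = √[0.1875/660] = 0.01685.
E = z × SE = 1.96 × 0.01685 = 0.03304, or 3.3 percentage points.

3.3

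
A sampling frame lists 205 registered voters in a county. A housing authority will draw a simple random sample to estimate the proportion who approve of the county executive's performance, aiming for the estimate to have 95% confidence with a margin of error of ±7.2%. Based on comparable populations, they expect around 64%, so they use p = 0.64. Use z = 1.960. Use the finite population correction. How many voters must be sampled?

Unadjusted: n₀ = 1.960² × 0.64 × 0.36 / 0.072² ≈ 170.74, so n₀ = 171.
Finite population correction with N = 205: n = n₀ / (1 + (n₀−1)/N) = 171 / (1 + 170/205) = 171 / 1.8293 ≈ 93.48.
Rounding up, n = 94.

94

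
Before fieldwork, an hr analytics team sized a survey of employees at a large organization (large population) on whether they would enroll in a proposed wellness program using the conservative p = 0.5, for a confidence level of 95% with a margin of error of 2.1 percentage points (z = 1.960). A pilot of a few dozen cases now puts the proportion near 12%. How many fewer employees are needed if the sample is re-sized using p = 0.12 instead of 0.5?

Conservative (p = 0.5): n = 1.960² × 0.25 / 0.021² ≈ 2177.78 → 2178.
Using p = 0.12: p(1−p) = 0.1056, so n = 1.960² × 0.1056 / 0.021² ≈ 919.89 → 920.
Reduction: 2178 − 920 = 1258.

1258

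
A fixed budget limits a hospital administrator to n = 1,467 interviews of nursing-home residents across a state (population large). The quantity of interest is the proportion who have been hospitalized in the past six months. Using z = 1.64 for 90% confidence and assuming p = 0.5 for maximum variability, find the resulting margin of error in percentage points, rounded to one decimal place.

2.1

SE(p̂) = √[p(1−p)/n] = √[0.2500/1467] = 0.01305.
E = z × SE = 1.64 × 0.01305 = 0.02141, or 2.1 percentage points.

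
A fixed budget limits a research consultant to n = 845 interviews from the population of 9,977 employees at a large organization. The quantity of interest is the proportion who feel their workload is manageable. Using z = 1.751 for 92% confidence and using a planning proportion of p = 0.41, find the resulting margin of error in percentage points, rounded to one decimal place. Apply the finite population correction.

Finite-population factor: (N−n)/(N−1) = (9977−845)/(9977−1) = 0.9154.
SE(p̂) = √[p(1−p)/n · (N−n)/(N−1)] = √[0.2419/845 × 0.9154] = 0.01619.
E = z × SE = 1.751 × 0.01619 = 0.02835 ≈ 2.8 percentage points.

2.8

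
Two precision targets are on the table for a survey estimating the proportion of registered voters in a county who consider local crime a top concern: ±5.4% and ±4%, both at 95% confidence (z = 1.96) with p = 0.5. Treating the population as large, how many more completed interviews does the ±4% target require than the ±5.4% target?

At ±5.4%: n = 1.96² × 0.2500 / 0.054² ≈ 329.36 → 330.
At ±4%: n = 1.96² × 0.2500 / 0.040² ≈ 600.25 → 601.
Additional respondents: 601 − 330 = 271.

271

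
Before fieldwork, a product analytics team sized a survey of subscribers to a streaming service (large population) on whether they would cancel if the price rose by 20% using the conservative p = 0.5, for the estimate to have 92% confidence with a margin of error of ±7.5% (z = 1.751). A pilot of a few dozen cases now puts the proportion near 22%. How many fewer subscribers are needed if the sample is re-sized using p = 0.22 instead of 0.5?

Conservative (p = 0.5): n = 1.751² × 0.25 / 0.075² ≈ 136.27 → 137.
Using p = 0.22: p(1−p) = 0.1716, so n = 1.751² × 0.1716 / 0.075² ≈ 93.53 → 94.
Reduction: 137 − 94 = 43.

43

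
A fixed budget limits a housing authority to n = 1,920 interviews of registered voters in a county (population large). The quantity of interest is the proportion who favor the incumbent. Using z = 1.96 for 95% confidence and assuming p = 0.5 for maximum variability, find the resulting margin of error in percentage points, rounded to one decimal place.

2.2

SE(p̂) = √[p(1−p)/n] = √[0.2500/1920] = 0.01141.
E = z × SE = 1.96 × 0.01141 = 0.02237, or 2.2 percentage points.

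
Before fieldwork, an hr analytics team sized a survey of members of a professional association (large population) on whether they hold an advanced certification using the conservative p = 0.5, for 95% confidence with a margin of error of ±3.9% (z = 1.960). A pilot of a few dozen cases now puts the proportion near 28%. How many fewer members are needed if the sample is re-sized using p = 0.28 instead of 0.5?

Conservative (p = 0.5): n = 1.960² × 0.25 / 0.039² ≈ 631.43 → 632.
Using p = 0.28: p(1−p) = 0.2016, so n = 1.960² × 0.2016 / 0.039² ≈ 509.18 → 510.
Reduction: 632 − 510 = 122.

122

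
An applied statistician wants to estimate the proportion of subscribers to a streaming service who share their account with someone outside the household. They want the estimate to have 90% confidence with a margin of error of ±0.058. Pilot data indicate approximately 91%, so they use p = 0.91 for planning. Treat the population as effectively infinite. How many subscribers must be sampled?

66

For 90% confidence, z = 1.64.
With p = 0.91, p(1−p) = 0.0819.
n = z²·p(1−p)/E² = 1.64² × 0.0819 / 0.058² = 2.6896 × 0.0819 / 0.003364 ≈ 65.48.
Rounding up gives n = 66.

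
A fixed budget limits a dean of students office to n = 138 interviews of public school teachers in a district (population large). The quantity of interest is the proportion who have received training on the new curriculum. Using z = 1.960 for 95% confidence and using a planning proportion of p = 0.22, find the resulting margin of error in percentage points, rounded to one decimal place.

SE(p̂) = √[p(1−p)/n] = √[0.1716/138] = 0.03526.
E = z × SE = 1.960 × 0.03526 = 0.06912, or 6.9 percentage points.

6.9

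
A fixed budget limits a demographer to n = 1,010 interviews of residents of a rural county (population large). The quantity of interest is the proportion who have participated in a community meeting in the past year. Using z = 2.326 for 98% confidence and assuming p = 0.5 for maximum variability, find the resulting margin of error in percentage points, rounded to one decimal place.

3.7

SE(p̂) = √[p(1−p)/n] = √[0.2500/1010] = 0.01573.
E = z × SE = 2.326 × 0.01573 = 0.03659, or 3.7 percentage points.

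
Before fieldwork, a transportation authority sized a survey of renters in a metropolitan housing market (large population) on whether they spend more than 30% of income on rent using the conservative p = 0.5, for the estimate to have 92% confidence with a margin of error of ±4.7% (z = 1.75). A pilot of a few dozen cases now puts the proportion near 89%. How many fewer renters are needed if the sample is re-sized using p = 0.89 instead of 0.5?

Conservative (p = 0.5): n = 1.75² × 0.25 / 0.047² ≈ 346.59 → 347.
Using p = 0.89: p(1−p) = 0.0979, so n = 1.75² × 0.0979 / 0.047² ≈ 135.73 → 136.
Reduction: 347 − 136 = 211.

211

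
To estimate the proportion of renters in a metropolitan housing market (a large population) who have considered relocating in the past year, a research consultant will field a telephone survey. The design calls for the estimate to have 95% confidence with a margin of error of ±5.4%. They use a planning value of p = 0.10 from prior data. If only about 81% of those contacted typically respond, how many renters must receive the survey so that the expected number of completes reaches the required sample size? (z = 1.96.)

Completed interviews needed: n₀ = 1.96² × 0.0900 / 0.054² ≈ 118.57 → 119.
At an 81% response rate, contacts needed = 119 / 0.81 ≈ 146.91 → 147.

147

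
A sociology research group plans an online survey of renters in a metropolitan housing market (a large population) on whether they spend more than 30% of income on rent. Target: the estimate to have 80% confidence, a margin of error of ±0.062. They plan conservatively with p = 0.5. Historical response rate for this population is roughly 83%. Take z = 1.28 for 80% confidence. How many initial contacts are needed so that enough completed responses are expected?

129

Completed interviews needed: n₀ = 1.28² × 0.2500 / 0.062² ≈ 106.56 → 107.
At an 83% response rate, contacts needed = 107 / 0.83 ≈ 128.92 → 129.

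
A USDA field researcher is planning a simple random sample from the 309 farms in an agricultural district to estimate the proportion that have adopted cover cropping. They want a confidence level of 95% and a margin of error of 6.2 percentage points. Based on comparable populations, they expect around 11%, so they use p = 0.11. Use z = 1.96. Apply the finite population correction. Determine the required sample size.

75

Unadjusted: n₀ = 1.96² × 0.11 × 0.89 / 0.062² ≈ 97.84, so n₀ = 98.
Finite population correction with N = 309: n = n₀ / (1 + (n₀−1)/N) = 98 / (1 + 97/309) = 98 / 1.3139 ≈ 74.59.
Rounding up, n = 75.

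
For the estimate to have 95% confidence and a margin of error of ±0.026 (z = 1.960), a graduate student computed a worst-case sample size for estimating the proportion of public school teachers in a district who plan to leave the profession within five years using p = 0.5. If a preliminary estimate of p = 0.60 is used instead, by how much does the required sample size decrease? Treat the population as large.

Conservative (p = 0.5): n = 1.960² × 0.25 / 0.026² ≈ 1420.71 → 1421.
Using p = 0.60: p(1−p) = 0.2400, so n = 1.960² × 0.2400 / 0.026² ≈ 1363.88 → 1364.
Reduction: 1421 − 1364 = 57.

57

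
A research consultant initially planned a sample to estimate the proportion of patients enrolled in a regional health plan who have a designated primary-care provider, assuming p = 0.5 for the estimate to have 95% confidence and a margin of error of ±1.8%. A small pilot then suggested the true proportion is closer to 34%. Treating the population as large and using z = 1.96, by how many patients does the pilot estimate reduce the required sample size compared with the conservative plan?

Conservative (p = 0.5): n = 1.96² × 0.25 / 0.018² ≈ 2964.20 → 2965.
Using p = 0.34: p(1−p) = 0.2244, so n = 1.96² × 0.2244 / 0.018² ≈ 2660.66 → 2661.
Reduction: 2965 − 2661 = 304.

304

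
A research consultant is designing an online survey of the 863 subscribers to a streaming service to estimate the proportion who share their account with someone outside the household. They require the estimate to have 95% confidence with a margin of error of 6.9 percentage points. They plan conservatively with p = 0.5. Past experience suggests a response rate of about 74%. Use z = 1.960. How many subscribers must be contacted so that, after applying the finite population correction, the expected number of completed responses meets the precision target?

222

Completed interviews needed (unadjusted): n₀ = 1.960² × 0.2500 / 0.069² ≈ 201.72 → 202.
FPC for N = 863: n = 202 / (1 + 201/863) = 202 / 1.2329 ≈ 163.84 → 164.
At a 74% response rate, contacts needed = 164 / 0.74 ≈ 221.62 → 222.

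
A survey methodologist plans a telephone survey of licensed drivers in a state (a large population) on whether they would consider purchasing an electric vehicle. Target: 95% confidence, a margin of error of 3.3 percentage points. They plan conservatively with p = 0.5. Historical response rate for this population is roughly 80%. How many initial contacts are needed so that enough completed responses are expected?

1103

For 95% confidence, z = 1.960.
Completed interviews needed: n₀ = 1.960² × 0.2500 / 0.033² ≈ 881.91 → 882.
At an 80% response rate, contacts needed = 882 / 0.80 ≈ 1102.50 → 1103.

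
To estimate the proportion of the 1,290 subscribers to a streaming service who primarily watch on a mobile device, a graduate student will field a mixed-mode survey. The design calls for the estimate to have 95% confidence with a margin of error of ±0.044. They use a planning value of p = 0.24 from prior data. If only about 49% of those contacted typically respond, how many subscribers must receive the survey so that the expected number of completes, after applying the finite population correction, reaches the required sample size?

For 95% confidence, z = 1.96.
Completed interviews needed (unadjusted): n₀ = 1.96² × 0.1824 / 0.044² ≈ 361.94 → 362.
FPC for N = 1,290: n = 362 / (1 + 361/1290) = 362 / 1.2798 ≈ 282.85 → 283.
At a 49% response rate, contacts needed = 283 / 0.49 ≈ 577.55 → 578.

578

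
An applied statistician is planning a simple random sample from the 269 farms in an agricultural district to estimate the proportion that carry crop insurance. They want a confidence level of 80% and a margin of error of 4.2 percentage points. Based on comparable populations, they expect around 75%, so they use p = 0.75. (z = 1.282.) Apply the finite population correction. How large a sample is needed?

107

Unadjusted: n₀ = 1.282² × 0.75 × 0.25 / 0.042² ≈ 174.69, so n₀ = 175.
Finite population correction with N = 269: n = n₀ / (1 + (n₀−1)/N) = 175 / (1 + 174/269) = 175 / 1.6468 ≈ 106.26.
Rounding up, n = 107.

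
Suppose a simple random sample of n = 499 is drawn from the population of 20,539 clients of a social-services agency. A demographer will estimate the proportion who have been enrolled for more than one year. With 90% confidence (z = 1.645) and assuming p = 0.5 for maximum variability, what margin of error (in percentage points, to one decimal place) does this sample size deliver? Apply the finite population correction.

3.6

Finite-population factor: (N−n)/(N−1) = (20539−499)/(20539−1) = 0.9758.
SE(p̂) = √[p(1−p)/n · (N−n)/(N−1)] = √[0.2500/499 × 0.9758] = 0.02211.
E = z × SE = 1.645 × 0.02211 = 0.03637 ≈ 3.6 percentage points.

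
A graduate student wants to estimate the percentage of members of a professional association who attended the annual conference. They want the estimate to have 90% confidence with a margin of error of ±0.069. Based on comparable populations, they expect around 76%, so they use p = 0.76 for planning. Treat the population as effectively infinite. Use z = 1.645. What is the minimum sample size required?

104

With p = 0.76, p(1−p) = 0.1824.
n = z²·p(1−p)/E² = 1.645² × 0.1824 / 0.069² = 2.7060 × 0.1824 / 0.004761 ≈ 103.67.
Rounding up gives n = 104.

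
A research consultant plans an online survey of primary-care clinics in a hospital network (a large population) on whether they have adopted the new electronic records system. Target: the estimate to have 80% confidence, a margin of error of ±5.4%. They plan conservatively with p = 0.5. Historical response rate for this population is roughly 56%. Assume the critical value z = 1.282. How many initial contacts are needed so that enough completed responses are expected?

252

Completed interviews needed: n₀ = 1.282² × 0.2500 / 0.054² ≈ 140.91 → 141.
At a 56% response rate, contacts needed = 141 / 0.56 ≈ 251.79 → 252.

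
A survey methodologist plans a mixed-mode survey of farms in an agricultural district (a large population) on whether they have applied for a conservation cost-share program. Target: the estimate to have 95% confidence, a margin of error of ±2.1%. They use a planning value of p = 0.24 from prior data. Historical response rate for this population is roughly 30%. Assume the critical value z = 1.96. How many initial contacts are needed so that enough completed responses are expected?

Completed interviews needed: n₀ = 1.96² × 0.1824 / 0.021² ≈ 1588.91 → 1589.
At a 30% response rate, contacts needed = 1589 / 0.30 ≈ 5296.67 → 5297.

5297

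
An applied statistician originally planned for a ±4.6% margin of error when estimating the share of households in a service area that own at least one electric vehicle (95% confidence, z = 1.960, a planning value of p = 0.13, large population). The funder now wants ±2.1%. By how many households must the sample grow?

780

At ±4.6%: n = 1.960² × 0.1131 / 0.046² ≈ 205.33 → 206.
At ±2.1%: n = 1.960² × 0.1131 / 0.021² ≈ 985.23 → 986.
Additional respondents: 986 − 206 = 780.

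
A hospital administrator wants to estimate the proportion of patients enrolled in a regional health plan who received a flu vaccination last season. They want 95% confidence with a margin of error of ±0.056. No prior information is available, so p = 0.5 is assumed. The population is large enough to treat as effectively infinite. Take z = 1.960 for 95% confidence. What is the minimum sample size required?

With p = 0.5, p(1−p) = 0.25.
n = z²·p(1−p)/E² = 1.960² × 0.2500 / 0.056² = 3.8416 × 0.2500 / 0.003136 ≈ 306.25.
Rounding up gives n = 307.

307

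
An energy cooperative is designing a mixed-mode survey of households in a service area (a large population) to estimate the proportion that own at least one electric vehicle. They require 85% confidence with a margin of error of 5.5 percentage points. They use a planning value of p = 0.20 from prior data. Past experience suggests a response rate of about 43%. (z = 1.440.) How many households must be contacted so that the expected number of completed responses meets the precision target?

Completed interviews needed: n₀ = 1.440² × 0.1600 / 0.055² ≈ 109.68 → 110.
At a 43% response rate, contacts needed = 110 / 0.43 ≈ 255.81 → 256.

256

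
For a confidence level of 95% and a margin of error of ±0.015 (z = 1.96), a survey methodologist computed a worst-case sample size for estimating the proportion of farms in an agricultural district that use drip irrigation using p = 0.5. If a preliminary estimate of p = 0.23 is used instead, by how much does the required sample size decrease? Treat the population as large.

Conservative (p = 0.5): n = 1.96² × 0.25 / 0.015² ≈ 4268.44 → 4269.
Using p = 0.23: p(1−p) = 0.1771, so n = 1.96² × 0.1771 / 0.015² ≈ 3023.77 → 3024.
Reduction: 4269 − 3024 = 1245.

1245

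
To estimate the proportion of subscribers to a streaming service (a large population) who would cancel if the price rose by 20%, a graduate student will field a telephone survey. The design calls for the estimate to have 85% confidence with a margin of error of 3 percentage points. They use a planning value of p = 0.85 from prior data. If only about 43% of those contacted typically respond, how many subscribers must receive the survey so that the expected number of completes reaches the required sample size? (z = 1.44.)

684

Completed interviews needed: n₀ = 1.44² × 0.1275 / 0.030² ≈ 293.76 → 294.
At a 43% response rate, contacts needed = 294 / 0.43 ≈ 683.72 → 684.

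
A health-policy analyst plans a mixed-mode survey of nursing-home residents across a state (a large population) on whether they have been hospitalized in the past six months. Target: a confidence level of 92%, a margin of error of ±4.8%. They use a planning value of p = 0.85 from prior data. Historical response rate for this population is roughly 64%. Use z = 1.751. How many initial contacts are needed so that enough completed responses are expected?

Completed interviews needed: n₀ = 1.751² × 0.1275 / 0.048² ≈ 169.67 → 170.
At a 64% response rate, contacts needed = 170 / 0.64 ≈ 265.62 → 266.

266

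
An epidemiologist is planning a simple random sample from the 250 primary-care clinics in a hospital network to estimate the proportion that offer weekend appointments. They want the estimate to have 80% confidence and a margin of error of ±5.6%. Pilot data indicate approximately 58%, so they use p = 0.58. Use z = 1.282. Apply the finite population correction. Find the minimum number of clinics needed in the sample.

Unadjusted: n₀ = 1.282² × 0.58 × 0.42 / 0.056² ≈ 127.67, so n₀ = 128.
Finite population correction with N = 250: n = n₀ / (1 + (n₀−1)/N) = 128 / (1 + 127/250) = 128 / 1.5080 ≈ 84.88.
Rounding up, n = 85.

85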